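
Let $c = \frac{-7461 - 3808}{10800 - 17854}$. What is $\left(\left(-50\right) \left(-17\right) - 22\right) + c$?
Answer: $\frac{5851981}{7054} \approx 829.6$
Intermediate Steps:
$c = \frac{11269}{7054}$ ($c = - \frac{11269}{-7054} = \left(-11269\right) \left(- \frac{1}{7054}\right) = \frac{11269}{7054} \approx 1.5975$)
$\left(\left(-50\right) \left(-17\right) - 22\right) + c = \left(\left(-50\right) \left(-17\right) - 22\right) + \frac{11269}{7054} = \left(850 - 22\right) + \frac{11269}{7054} = 828 + \frac{11269}{7054} = \frac{5851981}{7054}$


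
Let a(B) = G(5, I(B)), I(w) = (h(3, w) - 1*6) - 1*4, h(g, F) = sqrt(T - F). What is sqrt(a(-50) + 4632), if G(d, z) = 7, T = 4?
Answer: sqrt(4639) ≈ 68.110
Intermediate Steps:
h(g, F) = sqrt(4 - F)
I(w) = -10 + sqrt(4 - w) (I(w) = (sqrt(4 - w) - 1*6) - 1*4 = (sqrt(4 - w) - 6) - 4 = (-6 + sqrt(4 - w)) - 4 = -10 + sqrt(4 - w))
a(B) = 7
sqrt(a(-50) + 4632) = sqrt(7 + 4632) = sqrt(4639)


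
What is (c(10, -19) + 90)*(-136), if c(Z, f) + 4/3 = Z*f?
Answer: 41344/3 ≈ 13781.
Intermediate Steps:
c(Z, f) = -4/3 + Z*f
(c(10, -19) + 90)*(-136) = ((-4/3 + 10*(-19)) + 90)*(-136) = ((-4/3 - 190) + 90)*(-136) = (-574/3 + 90)*(-136) = -304/3*(-136) = 41344/3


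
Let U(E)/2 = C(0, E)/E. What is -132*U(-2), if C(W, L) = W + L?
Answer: -264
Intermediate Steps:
C(W, L) = L + W
U(E) = 2 (U(E) = 2*((E + 0)/E) = 2*(E/E) = 2*1 = 2)
-132*U(-2) = -132*2 = -264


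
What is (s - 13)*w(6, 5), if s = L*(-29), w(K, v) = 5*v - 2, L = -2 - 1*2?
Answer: 2369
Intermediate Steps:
L = -4 (L = -2 - 2 = -4)
w(K, v) = -2 + 5*v
s = 116 (s = -4*(-29) = 116)
(s - 13)*w(6, 5) = (116 - 13)*(-2 + 5*5) = 103*(-2 + 25) = 103*23 = 2369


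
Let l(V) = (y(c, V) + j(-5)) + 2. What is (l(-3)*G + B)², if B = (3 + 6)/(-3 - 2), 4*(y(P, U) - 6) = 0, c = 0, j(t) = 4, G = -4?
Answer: 62001/25 ≈ 2480.0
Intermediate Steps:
y(P, U) = 6 (y(P, U) = 6 + (¼)*0 = 6 + 0 = 6)
l(V) = 12 (l(V) = (6 + 4) + 2 = 10 + 2 = 12)
B = -9/5 (B = 9/(-5) = 9*(-⅕) = -9/5 ≈ -1.8000)
(l(-3)*G + B)² = (12*(-4) - 9/5)² = (-48 - 9/5)² = (-249/5)² = 62001/25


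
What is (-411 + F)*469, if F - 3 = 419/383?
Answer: -73091305/383 ≈ -1.9084e+5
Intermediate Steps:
F = 1568/383 (F = 3 + 419/383 = 1568/383 ≈ 4.0940)
(-411 + F)*469 = (-411 + 1568/383)*469 = -155845/383*469 = -73091305/383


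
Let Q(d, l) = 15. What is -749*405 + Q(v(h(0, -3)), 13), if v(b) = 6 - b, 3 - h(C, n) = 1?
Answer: -303330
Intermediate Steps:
h(C, n) = 2 (h(C, n) = 3 - 1*1 = 3 - 1 = 2)
-749*405 + Q(v(h(0, -3)), 13) = -749*405 + 15 = -303345 + 15 = -303330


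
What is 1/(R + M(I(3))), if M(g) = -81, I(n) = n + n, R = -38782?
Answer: -1/38863 ≈ -2.5731e-5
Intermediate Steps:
I(n) = 2*n
1/(R + M(I(3))) = 1/(-38782 - 81) = 1/(-38863) = -1/38863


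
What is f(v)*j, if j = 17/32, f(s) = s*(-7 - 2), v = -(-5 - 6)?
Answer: -1683/32 ≈ -52.594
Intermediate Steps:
v = 11 (v = -1*(-11) = 11)
f(s) = -9*s (f(s) = s*(-9) = -9*s)
j = 17/32 (j = 17*(1/32) = 17/32 ≈ 0.53125)
f(v)*j = -9*11*(17/32) = -99*17/32 = -1683/32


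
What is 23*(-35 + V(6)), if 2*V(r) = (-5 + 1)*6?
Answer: -1081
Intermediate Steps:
V(r) = -12 (V(r) = ((-5 + 1)*6)/2 = (-4*6)/2 = (½)*(-24) = -12)
23*(-35 + V(6)) = 23*(-35 - 12) = 23*(-47) = -1081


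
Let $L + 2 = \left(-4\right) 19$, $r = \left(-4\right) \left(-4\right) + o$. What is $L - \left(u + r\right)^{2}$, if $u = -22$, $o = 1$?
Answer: $-103$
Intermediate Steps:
$r = 17$ ($r = \left(-4\right) \left(-4\right) + 1 = 16 + 1 = 17$)
$L = -78$ ($L = -2 - 76 = -78$)
$L - \left(u + r\right)^{2} = -78 - \left(-22 + 17\right)^{2} = -78 - \left(-5\right)^{2} = -78 - 25 = -103$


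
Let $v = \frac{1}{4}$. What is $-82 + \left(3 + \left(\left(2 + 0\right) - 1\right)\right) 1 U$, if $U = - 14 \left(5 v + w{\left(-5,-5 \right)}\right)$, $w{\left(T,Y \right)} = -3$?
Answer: $16$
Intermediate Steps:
$v = \frac{1}{4} \approx 0.25$
$U = \frac{49}{2}$ ($U = - 14 \left(5 \cdot \frac{1}{4} - 3\right) = - 14 \left(\frac{5}{4} - 3\right) = \left(-14\right) \left(- \frac{7}{4}\right) = \frac{49}{2} \approx 24.5$)
$-82 + \left(3 + \left(\left(2 + 0\right) - 1\right)\right) 1 U = -82 + \left(3 + \left(\left(2 + 0\right) - 1\right)\right) 1 \cdot \frac{49}{2} = -82 + \left(3 + \left(2 - 1\right)\right) 1 \cdot \frac{49}{2} = -82 + \left(3 + 1\right) 1 \cdot \frac{49}{2} = -82 + 4 \cdot 1 \cdot \frac{49}{2} = -82 + 4 \cdot \frac{49}{2} = -82 + 98 = 16$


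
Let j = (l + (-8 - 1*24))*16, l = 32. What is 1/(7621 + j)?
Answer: 1/7621 ≈ 0.00013122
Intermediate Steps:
j = 0 (j = (32 + (-8 - 1*24))*16 = (32 + (-8 - 24))*16 = (32 - 32)*16 = 0*16 = 0)
1/(7621 + j) = 1/(7621 + 0) = 1/7621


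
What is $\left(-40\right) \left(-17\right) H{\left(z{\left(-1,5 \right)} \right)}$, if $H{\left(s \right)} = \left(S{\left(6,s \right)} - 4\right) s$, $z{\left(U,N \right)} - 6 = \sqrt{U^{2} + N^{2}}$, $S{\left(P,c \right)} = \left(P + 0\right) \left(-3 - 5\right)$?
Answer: $-212160 - 35360 \sqrt{26} \approx -3.9246 \cdot 10^{5}$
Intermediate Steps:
$S{\left(P,c \right)} = - 8 P$ ($S{\left(P,c \right)} = P \left(-8\right) = - 8 P$)
$z{\left(U,N \right)} = 6 + \sqrt{N^{2} + U^{2}}$ ($z{\left(U,N \right)} = 6 + \sqrt{U^{2} + N^{2}} = 6 + \sqrt{N^{2} + U^{2}}$)
$H{\left(s \right)} = - 52 s$ ($H{\left(s \right)} = \left(\left(-8\right) 6 - 4\right) s = \left(-48 - 4\right) s = - 52 s$)
$\left(-40\right) \left(-17\right) H{\left(z{\left(-1,5 \right)} \right)} = \left(-40\right) \left(-17\right) \left(- 52 \left(6 + \sqrt{5^{2} + \left(-1\right)^{2}}\right)\right) = 680 \left(- 52 \left(6 + \sqrt{25 + 1}\right)\right) = 680 \left(- 52 \left(6 + \sqrt{26}\right)\right) = 680 \left(-312 - 52 \sqrt{26}\right) = -212160 - 35360 \sqrt{26}$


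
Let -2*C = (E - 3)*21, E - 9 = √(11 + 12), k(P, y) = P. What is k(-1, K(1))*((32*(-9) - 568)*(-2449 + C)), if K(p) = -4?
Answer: -2150272 - 8988*√23 ≈ -2.1934e+6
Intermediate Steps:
E = 9 + √23 (E = 9 + √(11 + 12) = 9 + √23 ≈ 13.796)
C = -63 - 21*√23/2 (C = -((9 + √23) - 3)*21/2 = -(6 + √23)*21/2 = -(126 + 21*√23)/2 = -63 - 21*√23/2 ≈ -113.36)
k(-1, K(1))*((32*(-9) - 568)*(-2449 + C)) = -(32*(-9) - 568)*(-2449 + (-63 - 21*√23/2)) = -(-288 - 568)*(-2512 - 21*√23/2) = -(-856)*(-2512 - 21*√23/2) = -(2150272 + 8988*√23) = -2150272 - 8988*√23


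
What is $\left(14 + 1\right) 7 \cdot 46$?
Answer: $4830$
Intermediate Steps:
$\left(14 + 1\right) 7 \cdot 46 = 15 \cdot 7 \cdot 46 = 105 \cdot 46 = 4830$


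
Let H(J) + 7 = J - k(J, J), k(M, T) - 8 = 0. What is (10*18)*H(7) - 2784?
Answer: -4224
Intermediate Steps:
k(M, T) = 8 (k(M, T) = 8 + 0 = 8)
H(J) = -15 + J (H(J) = -7 + (J - 1*8) = -7 + (J - 8) = -7 + (-8 + J) = -15 + J)
(10*18)*H(7) - 2784 = (10*18)*(-15 + 7) - 2784 = 180*(-8) - 2784 = -1440 - 2784 = -4224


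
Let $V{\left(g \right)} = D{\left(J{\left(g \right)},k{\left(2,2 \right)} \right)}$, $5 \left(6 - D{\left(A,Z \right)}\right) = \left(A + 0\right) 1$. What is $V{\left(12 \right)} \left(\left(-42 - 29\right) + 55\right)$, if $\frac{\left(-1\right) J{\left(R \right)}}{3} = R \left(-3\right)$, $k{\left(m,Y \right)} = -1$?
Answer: $\frac{1248}{5} \approx 249.6$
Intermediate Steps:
$J{\left(R \right)} = 9 R$ ($J{\left(R \right)} = - 3 R \left(-3\right) = - 3 \left(- 3 R\right) = 9 R$)
$D{\left(A,Z \right)} = 6 - \frac{A}{5}$ ($D{\left(A,Z \right)} = 6 - \frac{\left(A + 0\right) 1}{5} = 6 - \frac{A 1}{5} = 6 - \frac{A}{5}$)
$V{\left(g \right)} = 6 - \frac{9 g}{5}$
$V{\left(12 \right)} \left(\left(-42 - 29\right) + 55\right) = \left(6 - \frac{108}{5}\right) \left(\left(-42 - 29\right) + 55\right) = - \frac{78 \left(-71 + 55\right)}{5} = \left(- \frac{78}{5}\right) \left(-16\right) = \frac{1248}{5}$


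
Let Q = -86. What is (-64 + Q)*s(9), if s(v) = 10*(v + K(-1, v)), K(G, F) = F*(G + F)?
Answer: -121500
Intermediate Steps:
K(G, F) = F*(F + G)
s(v) = 10*v + 10*v*(-1 + v) (s(v) = 10*(v + v*(v - 1)) = 10*(v + v*(-1 + v)) = 10*v + 10*v*(-1 + v))
(-64 + Q)*s(9) = (-64 - 86)*(10*9²) = -1500*81 = -150*810 = -121500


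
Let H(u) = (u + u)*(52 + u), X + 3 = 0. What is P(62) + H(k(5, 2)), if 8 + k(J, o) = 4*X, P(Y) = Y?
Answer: -1218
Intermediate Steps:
X = -3 (X = -3 + 0 = -3)
k(J, o) = -20 (k(J, o) = -8 + 4*(-3) = -8 - 12 = -20)
H(u) = 2*u*(52 + u) (H(u) = (2*u)*(52 + u) = 2*u*(52 + u))
P(62) + H(k(5, 2)) = 62 + 2*(-20)*(52 - 20) = 62 + 2*(-20)*32 = 62 - 1280 = -1218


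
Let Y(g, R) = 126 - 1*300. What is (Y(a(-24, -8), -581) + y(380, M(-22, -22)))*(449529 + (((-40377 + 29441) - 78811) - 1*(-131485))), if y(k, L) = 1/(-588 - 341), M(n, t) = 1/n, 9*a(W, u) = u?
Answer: -79411836749/929 ≈ -8.5481e+7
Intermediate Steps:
a(W, u) = u/9
y(k, L) = -1/929 (y(k, L) = 1/(-929) = -1/929)
Y(g, R) = -174 (Y(g, R) = 126 - 300 = -174)
(Y(a(-24, -8), -581) + y(380, M(-22, -22)))*(449529 + (((-40377 + 29441) - 78811) - 1*(-131485))) = (-174 - 1/929)*(449529 + (((-40377 + 29441) - 78811) - 1*(-131485))) = -161647*(449529 + ((-10936 - 78811) + 131485))/929 = -161647*(449529 + (-89747 + 131485))/929 = -161647*(449529 + 41738)/929 = -161647/929*491267 = -79411836749/929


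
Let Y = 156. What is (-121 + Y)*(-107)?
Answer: -3745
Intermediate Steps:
(-121 + Y)*(-107) = (-121 + 156)*(-107) = 35*(-107) = -3745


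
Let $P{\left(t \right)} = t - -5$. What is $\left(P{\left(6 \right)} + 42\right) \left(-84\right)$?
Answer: $-4452$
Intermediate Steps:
$P{\left(t \right)} = 5 + t$ ($P{\left(t \right)} = t + 5 = 5 + t$)
$\left(P{\left(6 \right)} + 42\right) \left(-84\right) = \left(\left(5 + 6\right) + 42\right) \left(-84\right) = \left(11 + 42\right) \left(-84\right) = 53 \left(-84\right) = -4452$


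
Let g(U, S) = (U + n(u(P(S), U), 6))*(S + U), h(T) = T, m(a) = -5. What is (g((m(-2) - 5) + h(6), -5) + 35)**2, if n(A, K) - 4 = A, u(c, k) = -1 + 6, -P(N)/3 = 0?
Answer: 100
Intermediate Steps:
P(N) = 0 (P(N) = -3*0 = 0)
u(c, k) = 5
n(A, K) = 4 + A
g(U, S) = (9 + U)*(S + U) (g(U, S) = (U + (4 + 5))*(S + U) = (U + 9)*(S + U) = (9 + U)*(S + U))
(g((m(-2) - 5) + h(6), -5) + 35)**2 = ((((-5 - 5) + 6)**2 + 9*(-5) + 9*((-5 - 5) + 6) - 5*((-5 - 5) + 6)) + 35)**2 = (((-10 + 6)**2 - 45 + 9*(-10 + 6) - 5*(-10 + 6)) + 35)**2 = (((-4)**2 - 45 + 9*(-4) - 5*(-4)) + 35)**2 = ((16 - 45 - 36 + 20) + 35)**2 = (-45 + 35)**2 = (-10)**2 = 100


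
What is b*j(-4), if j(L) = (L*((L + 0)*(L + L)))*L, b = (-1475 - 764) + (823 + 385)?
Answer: -527872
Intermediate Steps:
b = -1031 (b = -2239 + 1208 = -1031)
j(L) = 2*L⁴ (j(L) = (L*(L*(2*L)))*L = (L*(2*L²))*L = (2*L³)*L = 2*L⁴)
b*j(-4) = -2062*(-4)⁴ = -2062*256 = -1031*512 = -527872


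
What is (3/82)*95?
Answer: 285/82 ≈ 3.4756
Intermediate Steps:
(3/82)*95 = 285/82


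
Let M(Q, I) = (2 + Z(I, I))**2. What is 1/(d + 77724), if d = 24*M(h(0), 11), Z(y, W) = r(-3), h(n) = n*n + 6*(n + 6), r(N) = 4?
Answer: 1/78588 ≈ 1.2725e-5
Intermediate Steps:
h(n) = 36 + n**2 + 6*n (h(n) = n**2 + 6*(6 + n) = n**2 + (36 + 6*n) = 36 + n**2 + 6*n)
Z(y, W) = 4
M(Q, I) = 36 (M(Q, I) = (2 + 4)**2 = 6**2 = 36)
d = 864 (d = 24*36 = 864)
1/(d + 77724) = 1/(864 + 77724) = 1/78588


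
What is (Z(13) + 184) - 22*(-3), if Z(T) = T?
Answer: 263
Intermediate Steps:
(Z(13) + 184) - 22*(-3) = (13 + 184) - 22*(-3) = 197 + 66 = 263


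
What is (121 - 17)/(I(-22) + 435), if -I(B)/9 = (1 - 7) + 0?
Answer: 104/489 ≈ 0.21268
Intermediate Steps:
I(B) = 54 (I(B) = -9*((1 - 7) + 0) = -9*(-6 + 0) = -9*(-6) = 54)
(121 - 17)/(I(-22) + 435) = (121 - 17)/(54 + 435) = 104/489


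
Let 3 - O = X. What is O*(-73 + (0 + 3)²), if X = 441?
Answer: 28032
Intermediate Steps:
O = -438 (O = 3 - 1*441 = 3 - 441 = -438)
O*(-73 + (0 + 3)²) = -438*(-73 + (0 + 3)²) = -438*(-73 + 3²) = -438*(-73 + 9) = -438*(-64) = 28032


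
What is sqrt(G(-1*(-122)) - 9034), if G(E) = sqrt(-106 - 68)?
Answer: sqrt(-9034 + I*sqrt(174)) ≈ 0.0694 + 95.047*I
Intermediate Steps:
G(E) = I*sqrt(174) (G(E) = sqrt(-174) = I*sqrt(174))
sqrt(G(-1*(-122)) - 9034) = sqrt(I*sqrt(174) - 9034) = sqrt(-9034 + I*sqrt(174))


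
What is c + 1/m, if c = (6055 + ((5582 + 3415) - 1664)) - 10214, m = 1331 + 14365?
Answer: 49819105/15696 ≈ 3174.0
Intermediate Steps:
m = 15696
c = 3174 (c = (6055 + (8997 - 1664)) - 10214 = (6055 + 7333) - 10214 = 13388 - 10214 = 3174)
c + 1/m = 3174 + 1/15696 = 49819105/15696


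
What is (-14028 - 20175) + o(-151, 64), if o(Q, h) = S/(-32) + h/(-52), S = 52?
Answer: -3557409/104 ≈ -34206.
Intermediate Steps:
o(Q, h) = -13/8 - h/52 (o(Q, h) = 52/(-32) + h/(-52) = 52*(-1/32) + h*(-1/52) = -13/8 - h/52)
(-14028 - 20175) + o(-151, 64) = (-14028 - 20175) + (-13/8 - 1/52*64) = -34203 + (-13/8 - 16/13) = -34203 - 297/104 = -3557409/104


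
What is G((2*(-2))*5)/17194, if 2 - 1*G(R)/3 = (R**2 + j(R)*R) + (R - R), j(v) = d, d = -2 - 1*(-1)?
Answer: -627/8597 ≈ -0.072932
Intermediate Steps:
d = -1 (d = -2 + 1 = -1)
j(v) = -1
G(R) = 6 - 3*R**2 + 3*R (G(R) = 6 - 3*((R**2 - R) + (R - R)) = 6 - 3*((R**2 - R) + 0) = 6 - 3*(R**2 - R) = 6 + (-3*R**2 + 3*R) = 6 - 3*R**2 + 3*R)
G((2*(-2))*5)/17194 = (6 - 3*((2*(-2))*5)**2 + 3*((2*(-2))*5))/17194 = (6 - 3*(-4*5)**2 + 3*(-4*5))*(1/17194) = (6 - 3*(-20)**2 + 3*(-20))*(1/17194) = (6 - 3*400 - 60)*(1/17194) = (6 - 1200 - 60)*(1/17194) = -1254*1/17194 = -627/8597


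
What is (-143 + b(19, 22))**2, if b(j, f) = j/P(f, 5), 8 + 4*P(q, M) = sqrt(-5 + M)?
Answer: 93025/4 ≈ 23256.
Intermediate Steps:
P(q, M) = -2 + sqrt(-5 + M)/4
b(j, f) = -j/2 (b(j, f) = j/(-2 + sqrt(-5 + 5)/4) = j/(-2 + sqrt(0)/4) = j/(-2 + (1/4)*0) = j/(-2 + 0) = j/(-2) = j*(-1/2) = -j/2)
(-143 + b(19, 22))**2 = (-143 - 1/2*19)**2 = (-143 - 19/2)**2 = (-305/2)**2 = 93025/4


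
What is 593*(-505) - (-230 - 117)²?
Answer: -419874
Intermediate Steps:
593*(-505) - (-230 - 117)² = -299465 - 1*(-347)² = -299465 - 1*120409 = -299465 - 120409 = -419874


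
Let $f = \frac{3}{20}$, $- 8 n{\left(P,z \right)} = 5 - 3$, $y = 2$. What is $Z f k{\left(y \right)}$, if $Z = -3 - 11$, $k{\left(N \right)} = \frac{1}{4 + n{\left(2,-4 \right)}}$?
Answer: $- \frac{14}{25} \approx -0.56$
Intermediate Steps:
$n{\left(P,z \right)} = - \frac{1}{4}$ ($n{\left(P,z \right)} = - \frac{5 - 3}{8} = \left(- \frac{1}{8}\right) 2 = - \frac{1}{4}$)
$k{\left(N \right)} = \frac{4}{15}$ ($k{\left(N \right)} = \frac{1}{4 - \frac{1}{4}} = \frac{1}{\frac{15}{4}} = \frac{4}{15}$)
$Z = -14$ ($Z = -3 - 11 = -14$)
$f = \frac{3}{20}$ ($f = 3 \cdot \frac{1}{20} = \frac{3}{20} \approx 0.15$)
$Z f k{\left(y \right)} = \left(-14\right) \frac{3}{20} \cdot \frac{4}{15} = \left(- \frac{21}{10}\right) \frac{4}{15} = - \frac{14}{25}$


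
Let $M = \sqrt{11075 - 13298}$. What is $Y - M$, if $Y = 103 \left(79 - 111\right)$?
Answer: $-3296 - 3 i \sqrt{247} \approx -3296.0 - 47.149 i$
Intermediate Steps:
$Y = -3296$ ($Y = 103 \left(-32\right) = -3296$)
$M = 3 i \sqrt{247}$ ($M = \sqrt{-2223} = 3 i \sqrt{247} \approx 47.149 i$)
$Y - M = -3296 - 3 i \sqrt{247}$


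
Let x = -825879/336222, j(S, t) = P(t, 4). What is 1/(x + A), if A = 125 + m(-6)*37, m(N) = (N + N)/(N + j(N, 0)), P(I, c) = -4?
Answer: 560370/93550213 ≈ 0.0059900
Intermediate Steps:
j(S, t) = -4
m(N) = 2*N/(-4 + N) (m(N) = (N + N)/(N - 4) = (2*N)/(-4 + N) = 2*N/(-4 + N))
x = -275293/112074 (x = -825879*1/336222 = -275293/112074 ≈ -2.4563)
A = 847/5 (A = 125 + (2*(-6)/(-4 - 6))*37 = 125 + (2*(-6)/(-10))*37 = 125 + (2*(-6)*(-⅒))*37 = 125 + (6/5)*37 = 125 + 222/5 = 847/5 ≈ 169.40)
1/(x + A) = 1/(-275293/112074 + 847/5) = 1/(93550213/560370) = 560370/93550213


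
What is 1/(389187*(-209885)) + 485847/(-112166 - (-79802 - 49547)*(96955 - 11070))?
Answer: 39686164718978566/907435441310780803005 ≈ 4.3734e-5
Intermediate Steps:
1/(389187*(-209885)) + 485847/(-112166 - (-79802 - 49547)*(96955 - 11070)) = (1/389187)*(-1/209885) + 485847/(-112166 - (-129349)*85885) = -1/81684513495 + 485847/(-112166 - 1*(-11109138865)) = -1/81684513495 + 485847/(-112166 + 11109138865) = -1/81684513495 + 485847/11109026699 = 39686164718978566/907435441310780803005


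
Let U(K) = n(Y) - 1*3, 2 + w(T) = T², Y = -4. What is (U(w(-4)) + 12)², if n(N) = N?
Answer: 25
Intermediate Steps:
w(T) = -2 + T²
U(K) = -7 (U(K) = -4 - 1*3 = -4 - 3 = -7)
(U(w(-4)) + 12)² = (-7 + 12)² = 5² = 25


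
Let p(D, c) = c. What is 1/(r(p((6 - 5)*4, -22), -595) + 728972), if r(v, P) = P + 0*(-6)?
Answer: 1/728377 ≈ 1.3729e-6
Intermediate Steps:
r(v, P) = P (r(v, P) = P + 0 = P)
1/(r(p((6 - 5)*4, -22), -595) + 728972) = 1/(-595 + 728972) = 1/728377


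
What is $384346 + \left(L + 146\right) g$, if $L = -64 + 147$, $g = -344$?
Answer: $305570$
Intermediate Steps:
$L = 83$
$384346 + \left(L + 146\right) g = 384346 + \left(83 + 146\right) \left(-344\right) = 384346 + 229 \left(-344\right) = 384346 - 78776 = 305570$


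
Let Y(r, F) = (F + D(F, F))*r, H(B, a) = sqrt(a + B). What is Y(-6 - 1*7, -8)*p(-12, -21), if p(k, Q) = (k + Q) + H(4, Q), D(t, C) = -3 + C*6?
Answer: -25311 + 767*I*sqrt(17) ≈ -25311.0 + 3162.4*I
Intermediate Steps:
D(t, C) = -3 + 6*C
H(B, a) = sqrt(B + a)
p(k, Q) = Q + k + sqrt(4 + Q) (p(k, Q) = (k + Q) + sqrt(4 + Q) = (Q + k) + sqrt(4 + Q) = Q + k + sqrt(4 + Q))
Y(r, F) = r*(-3 + 7*F) (Y(r, F) = (F + (-3 + 6*F))*r = (-3 + 7*F)*r = r*(-3 + 7*F))
Y(-6 - 1*7, -8)*p(-12, -21) = ((-6 - 1*7)*(-3 + 7*(-8)))*(-21 - 12 + sqrt(4 - 21)) = ((-6 - 7)*(-3 - 56))*(-21 - 12 + sqrt(-17)) = (-13*(-59))*(-21 - 12 + I*sqrt(17)) = 767*(-33 + I*sqrt(17)) = -25311 + 767*I*sqrt(17)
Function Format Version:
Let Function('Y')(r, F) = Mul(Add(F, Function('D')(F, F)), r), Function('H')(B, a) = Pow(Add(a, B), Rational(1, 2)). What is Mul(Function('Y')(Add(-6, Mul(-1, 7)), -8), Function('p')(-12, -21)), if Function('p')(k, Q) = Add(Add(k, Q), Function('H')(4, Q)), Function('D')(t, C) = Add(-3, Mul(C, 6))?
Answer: Add(-25311, Mul(767, I, Pow(17, Rational(1, 2)))) ≈ Add(-25311., Mul(3162.4, I))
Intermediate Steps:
Function('D')(t, C) = Add(-3, Mul(6, C))
Function('H')(B, a) = Pow(Add(B, a), Rational(1, 2))
Function('p')(k, Q) = Add(Q, k, Pow(Add(4, Q), Rational(1, 2))) (Function('p')(k, Q) = Add(Add(k, Q), Pow(Add(4, Q), Rational(1, 2))) = Add(Add(Q, k), Pow(Add(4, Q), Rational(1, 2))) = Add(Q, k, Pow(Add(4, Q), Rational(1, 2))))
Function('Y')(r, F) = Mul(r, Add(-3, Mul(7, F))) (Function('Y')(r, F) = Mul(Add(F, Add(-3, Mul(6, F))), r) = Mul(Add(-3, Mul(7, F)), r) = Mul(r, Add(-3, Mul(7, F))))
Mul(Function('Y')(Add(-6, Mul(-1, 7)), -8), Function('p')(-12, -21)) = Mul(Mul(Add(-6, Mul(-1, 7)), Add(-3, Mul(7, -8))), Add(-21, -12, Pow(Add(4, -21), Rational(1, 2)))) = Mul(Mul(Add(-6, -7), Add(-3, -56)), Add(-21, -12, Pow(-17, Rational(1, 2)))) = Mul(Mul(-13, -59), Add(-21, -12, Mul(I, Pow(17, Rational(1, 2))))) = Mul(767, Add(-33, Mul(I, Pow(17, Rational(1, 2))))) = Add(-25311, Mul(767, I, Pow(17, Rational(1, 2))))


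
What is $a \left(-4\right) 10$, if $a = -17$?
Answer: $680$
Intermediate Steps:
$a \left(-4\right) 10 = \left(-17\right) \left(-4\right) 10 = 68 \cdot 10 = 680$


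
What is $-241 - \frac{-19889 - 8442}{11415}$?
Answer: $- \frac{2722684}{11415} \approx -238.52$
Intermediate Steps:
$-241 - \frac{-19889 - 8442}{11415} = -241 - \left(-19889 + \left(-12120 + 3678\right)\right) \frac{1}{11415} = -241 - \left(-19889 - 8442\right) \frac{1}{11415} = -241 - \left(-28331\right) \frac{1}{11415} = -241 - - \frac{28331}{11415} = -241 + \frac{28331}{11415} = - \frac{2722684}{11415}$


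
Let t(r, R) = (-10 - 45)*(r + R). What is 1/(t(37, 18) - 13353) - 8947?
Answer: -146533967/16378 ≈ -8947.0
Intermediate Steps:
t(r, R) = -55*R - 55*r (t(r, R) = -55*(R + r) = -55*R - 55*r)
1/(t(37, 18) - 13353) - 8947 = 1/((-55*18 - 55*37) - 13353) - 8947 = 1/((-990 - 2035) - 13353) - 8947 = 1/(-3025 - 13353) - 8947 = 1/(-16378) - 8947 = -1/16378 - 8947 = -146533967/16378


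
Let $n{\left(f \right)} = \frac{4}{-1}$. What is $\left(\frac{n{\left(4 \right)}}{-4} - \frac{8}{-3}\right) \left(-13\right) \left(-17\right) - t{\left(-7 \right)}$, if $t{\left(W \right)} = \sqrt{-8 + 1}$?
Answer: $\frac{2431}{3} - i \sqrt{7} \approx 810.33 - 2.6458 i$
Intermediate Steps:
$t{\left(W \right)} = i \sqrt{7}$ ($t{\left(W \right)} = \sqrt{-7} = i \sqrt{7}$)
$n{\left(f \right)} = -4$ ($n{\left(f \right)} = 4 \left(-1\right) = -4$)
$\left(\frac{n{\left(4 \right)}}{-4} - \frac{8}{-3}\right) \left(-13\right) \left(-17\right) - t{\left(-7 \right)} = \left(- \frac{4}{-4} - \frac{8}{-3}\right) \left(-13\right) \left(-17\right) - i \sqrt{7} = \left(\left(-4\right) \left(- \frac{1}{4}\right) - - \frac{8}{3}\right) \left(-13\right) \left(-17\right) - i \sqrt{7} = \left(1 + \frac{8}{3}\right) \left(-13\right) \left(-17\right) - i \sqrt{7} = \frac{11}{3} \left(-13\right) \left(-17\right) - i \sqrt{7} = \left(- \frac{143}{3}\right) \left(-17\right) - i \sqrt{7} = \frac{2431}{3} - i \sqrt{7}$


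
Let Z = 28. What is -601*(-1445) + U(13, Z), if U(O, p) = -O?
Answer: 868432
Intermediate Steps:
-601*(-1445) + U(13, Z) = -601*(-1445) - 1*13 = 868445 - 13 = 868432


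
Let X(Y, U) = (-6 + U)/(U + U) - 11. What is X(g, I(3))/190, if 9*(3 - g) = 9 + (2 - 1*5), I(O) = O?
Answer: -23/380 ≈ -0.060526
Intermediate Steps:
g = 7/3 (g = 3 - (9 + (2 - 1*5))/9 = 3 - (9 + (2 - 5))/9 = 3 - (9 - 3)/9 = 3 - ⅑*6 = 3 - ⅔ = 7/3 ≈ 2.3333)
X(Y, U) = -11 + (-6 + U)/(2*U) (X(Y, U) = (-6 + U)/((2*U)) - 11 = (-6 + U)*(1/(2*U)) - 11 = (-6 + U)/(2*U) - 11 = -11 + (-6 + U)/(2*U))
X(g, I(3))/190 = (-21/2 - 3/3)/190 = (-21/2 - 3*⅓)*(1/190) = (-21/2 - 1)*(1/190) = -23/2*1/190 = -23/380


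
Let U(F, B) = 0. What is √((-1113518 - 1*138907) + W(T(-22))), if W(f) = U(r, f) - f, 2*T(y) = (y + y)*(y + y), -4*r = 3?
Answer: 17*I*√4337 ≈ 1119.6*I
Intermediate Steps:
r = -¾ (r = -¼*3 = -¾ ≈ -0.75000)
T(y) = 2*y² (T(y) = ((y + y)*(y + y))/2 = ((2*y)*(2*y))/2 = (4*y²)/2 = 2*y²)
W(f) = -f (W(f) = 0 - f = -f)
√((-1113518 - 1*138907) + W(T(-22))) = √((-1113518 - 1*138907) - 2*(-22)²) = √((-1113518 - 138907) - 2*484) = √(-1252425 - 1*968) = √(-1252425 - 968) = √(-1253393) = 17*I*√4337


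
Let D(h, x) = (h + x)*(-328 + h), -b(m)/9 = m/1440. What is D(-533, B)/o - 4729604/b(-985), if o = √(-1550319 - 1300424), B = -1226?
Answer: -151347328/197 - 216357*I*√2850743/407249 ≈ -7.6826e+5 - 897.0*I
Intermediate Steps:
b(m) = -m/160 (b(m) = -9*m/1440 = -m/160)
D(h, x) = (-328 + h)*(h + x)
o = I*√2850743 (o = √(-2850743) = I*√2850743 ≈ 1688.4*I)
D(-533, B)/o - 4729604/b(-985) = ((-533)² - 328*(-533) - 328*(-1226) - 533*(-1226))/((I*√2850743)) - 4729604/((-1/160*(-985))) = (284089 + 174824 + 402128 + 653458)*(-I*√2850743/2850743) - 4729604/197/32 = 1514499*(-I*√2850743/2850743) - 4729604*32/197 = -216357*I*√2850743/407249 - 151347328/197 = -151347328/197 - 216357*I*√2850743/407249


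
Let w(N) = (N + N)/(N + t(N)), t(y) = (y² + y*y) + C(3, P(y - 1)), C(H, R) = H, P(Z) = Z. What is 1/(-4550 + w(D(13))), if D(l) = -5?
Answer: -24/109205 ≈ -0.00021977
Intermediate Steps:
t(y) = 3 + 2*y² (t(y) = (y² + y*y) + 3 = (y² + y²) + 3 = 2*y² + 3 = 3 + 2*y²)
w(N) = 2*N/(3 + N + 2*N²) (w(N) = (N + N)/(N + (3 + 2*N²)) = (2*N)/(3 + N + 2*N²) = 2*N/(3 + N + 2*N²))
1/(-4550 + w(D(13))) = 1/(-4550 + 2*(-5)/(3 - 5 + 2*(-5)²)) = 1/(-4550 + 2*(-5)/(3 - 5 + 2*25)) = 1/(-4550 + 2*(-5)/(3 - 5 + 50)) = 1/(-4550 + 2*(-5)/48) = 1/(-4550 + 2*(-5)*(1/48)) = 1/(-4550 - 5/24) = 1/(-109205/24) = -24/109205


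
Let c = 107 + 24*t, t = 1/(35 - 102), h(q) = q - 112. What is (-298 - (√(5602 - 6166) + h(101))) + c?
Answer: -12084/67 - 2*I*√141 ≈ -180.36 - 23.749*I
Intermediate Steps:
h(q) = -112 + q
t = -1/67 (t = 1/(-67) = -1/67 ≈ -0.014925)
c = 7145/67 (c = 107 + 24*(-1/67) = 107 - 24/67 = 7145/67 ≈ 106.64)
(-298 - (√(5602 - 6166) + h(101))) + c = (-298 - (√(5602 - 6166) + (-112 + 101))) + 7145/67 = (-298 - (√(-564) - 11)) + 7145/67 = (-298 - (2*I*√141 - 11)) + 7145/67 = (-298 - (-11 + 2*I*√141)) + 7145/67 = (-298 + (11 - 2*I*√141)) + 7145/67 = (-287 - 2*I*√141) + 7145/67 = -12084/67 - 2*I*√141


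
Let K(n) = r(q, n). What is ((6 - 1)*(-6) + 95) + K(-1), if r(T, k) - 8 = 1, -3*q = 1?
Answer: 74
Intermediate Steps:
q = -1/3 (q = -1/3*1 = -1/3 ≈ -0.33333)
r(T, k) = 9 (r(T, k) = 8 + 1 = 9)
K(n) = 9
((6 - 1)*(-6) + 95) + K(-1) = ((6 - 1)*(-6) + 95) + 9 = (5*(-6) + 95) + 9 = (-30 + 95) + 9 = 65 + 9 = 74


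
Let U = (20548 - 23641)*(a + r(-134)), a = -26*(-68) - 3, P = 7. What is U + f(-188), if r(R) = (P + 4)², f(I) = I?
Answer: -5833586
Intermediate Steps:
r(R) = 121 (r(R) = (7 + 4)² = 11² = 121)
a = 1765 (a = 1768 - 3 = 1765)
U = -5833398 (U = (20548 - 23641)*(1765 + 121) = -3093*1886 = -5833398)
U + f(-188) = -5833398 - 188 = -5833586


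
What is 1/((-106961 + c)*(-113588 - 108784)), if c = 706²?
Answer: -1/87053078700 ≈ -1.1487e-11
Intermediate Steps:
c = 498436
1/((-106961 + c)*(-113588 - 108784)) = 1/((-106961 + 498436)*(-113588 - 108784)) = 1/(391475*(-222372)) = 1/(-87053078700) = -1/87053078700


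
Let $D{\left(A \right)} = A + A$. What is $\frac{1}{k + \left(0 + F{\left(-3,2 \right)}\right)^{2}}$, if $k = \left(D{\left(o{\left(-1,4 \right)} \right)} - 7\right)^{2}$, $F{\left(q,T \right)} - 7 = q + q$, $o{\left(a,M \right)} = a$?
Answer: $\frac{1}{82} \approx 0.012195$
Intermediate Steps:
$D{\left(A \right)} = 2 A$
$F{\left(q,T \right)} = 7 + 2 q$ ($F{\left(q,T \right)} = 7 + \left(q + q\right) = 7 + 2 q$)
$k = 81$ ($k = \left(2 \left(-1\right) - 7\right)^{2} = \left(-2 - 7\right)^{2} = \left(-9\right)^{2} = 81$)
$\frac{1}{k + \left(0 + F{\left(-3,2 \right)}\right)^{2}} = \frac{1}{81 + \left(0 + \left(7 + 2 \left(-3\right)\right)\right)^{2}} = \frac{1}{81 + \left(0 + \left(7 - 6\right)\right)^{2}} = \frac{1}{81 + \left(0 + 1\right)^{2}} = \frac{1}{81 + 1^{2}} = \frac{1}{81 + 1} = \frac{1}{82}$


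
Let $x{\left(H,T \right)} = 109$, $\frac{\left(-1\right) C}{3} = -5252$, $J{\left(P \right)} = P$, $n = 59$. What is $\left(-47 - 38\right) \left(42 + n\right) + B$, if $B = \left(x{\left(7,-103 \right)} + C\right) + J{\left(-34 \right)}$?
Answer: $7246$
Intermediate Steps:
$C = 15756$ ($C = \left(-3\right) \left(-5252\right) = 15756$)
$B = 15831$ ($B = \left(109 + 15756\right) - 34 = 15865 - 34 = 15831$)
$\left(-47 - 38\right) \left(42 + n\right) + B = \left(-47 - 38\right) \left(42 + 59\right) + 15831 = \left(-85\right) 101 + 15831 = -8585 + 15831 = 7246$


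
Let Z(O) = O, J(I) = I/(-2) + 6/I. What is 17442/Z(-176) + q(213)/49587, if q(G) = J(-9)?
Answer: -1297343669/13090968 ≈ -99.102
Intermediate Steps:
J(I) = 6/I - I/2 (J(I) = I*(-1/2) + 6/I = -I/2 + 6/I = 6/I - I/2)
q(G) = 23/6 (q(G) = 6/(-9) - 1/2*(-9) = 6*(-1/9) + 9/2 = -2/3 + 9/2 = 23/6)
17442/Z(-176) + q(213)/49587 = 17442/(-176) + (23/6)/49587 = 17442*(-1/176) + (23/6)*(1/49587) = -8721/88 + 23/297522 = -1297343669/13090968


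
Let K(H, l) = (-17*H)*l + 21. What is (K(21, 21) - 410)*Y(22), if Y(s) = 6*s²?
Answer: -22900944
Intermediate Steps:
K(H, l) = 21 - 17*H*l (K(H, l) = -17*H*l + 21 = 21 - 17*H*l)
(K(21, 21) - 410)*Y(22) = ((21 - 17*21*21) - 410)*(6*22²) = ((21 - 7497) - 410)*(6*484) = (-7476 - 410)*2904 = -7886*2904 = -22900944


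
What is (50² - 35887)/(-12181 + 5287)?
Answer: 11129/2298 ≈ 4.8429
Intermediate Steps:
(50² - 35887)/(-12181 + 5287) = (2500 - 35887)/(-6894) = -33387*(-1/6894) = 11129/2298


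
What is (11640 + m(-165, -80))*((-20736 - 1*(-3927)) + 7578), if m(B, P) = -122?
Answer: -106322658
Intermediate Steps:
(11640 + m(-165, -80))*((-20736 - 1*(-3927)) + 7578) = (11640 - 122)*((-20736 - 1*(-3927)) + 7578) = 11518*((-20736 + 3927) + 7578) = 11518*(-16809 + 7578) = 11518*(-9231) = -106322658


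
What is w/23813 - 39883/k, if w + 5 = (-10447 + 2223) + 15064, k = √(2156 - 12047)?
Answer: 6835/23813 + 39883*I*√1099/3297 ≈ 0.28703 + 401.02*I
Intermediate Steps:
k = 3*I*√1099 (k = √(-9891) = 3*I*√1099 ≈ 99.453*I)
w = 6835 (w = -5 + ((-10447 + 2223) + 15064) = -5 + (-8224 + 15064) = -5 + 6840 = 6835)
w/23813 - 39883/k = 6835/23813 - 39883*(-I*√1099/3297) = 6835*(1/23813) - (-39883)*I*√1099/3297 = 6835/23813 + 39883*I*√1099/3297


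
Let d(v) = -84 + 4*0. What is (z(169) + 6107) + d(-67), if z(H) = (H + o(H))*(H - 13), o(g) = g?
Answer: 58751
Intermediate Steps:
z(H) = 2*H*(-13 + H) (z(H) = (H + H)*(H - 13) = (2*H)*(-13 + H) = 2*H*(-13 + H))
d(v) = -84 (d(v) = -84 + 0 = -84)
(z(169) + 6107) + d(-67) = (2*169*(-13 + 169) + 6107) - 84 = (2*169*156 + 6107) - 84 = (52728 + 6107) - 84 = 58835 - 84 = 58751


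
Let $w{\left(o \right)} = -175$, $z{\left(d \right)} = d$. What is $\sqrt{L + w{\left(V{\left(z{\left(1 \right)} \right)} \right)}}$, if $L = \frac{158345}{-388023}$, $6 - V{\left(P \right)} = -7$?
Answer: $\frac{i \sqrt{26409764994510}}{388023} \approx 13.244 i$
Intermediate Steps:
$V{\left(P \right)} = 13$ ($V{\left(P \right)} = 6 - -7 = 6 + 7 = 13$)
$L = - \frac{158345}{388023}$ ($L = 158345 \left(- \frac{1}{388023}\right) = - \frac{158345}{388023} \approx -0.40808$)
$\sqrt{L + w{\left(V{\left(z{\left(1 \right)} \right)} \right)}} = \sqrt{- \frac{158345}{388023} - 175} = \sqrt{- \frac{68062370}{388023}} = \frac{i \sqrt{26409764994510}}{388023}$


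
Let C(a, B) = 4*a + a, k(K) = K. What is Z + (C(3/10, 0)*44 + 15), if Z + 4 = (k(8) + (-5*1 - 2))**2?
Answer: 78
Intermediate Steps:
C(a, B) = 5*a
Z = -3 (Z = -4 + (8 + (-5*1 - 2))**2 = -4 + (8 + (-5 - 2))**2 = -4 + (8 - 7)**2 = -4 + 1**2 = -4 + 1 = -3)
Z + (C(3/10, 0)*44 + 15) = -3 + ((5*(3/10))*44 + 15) = -3 + ((3/2)*44 + 15) = -3 + (66 + 15) = -3 + 81 = 78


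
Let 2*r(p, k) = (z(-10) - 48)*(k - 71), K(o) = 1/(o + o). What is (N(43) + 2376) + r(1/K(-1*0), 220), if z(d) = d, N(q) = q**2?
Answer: -96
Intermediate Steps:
K(o) = 1/(2*o)
r(p, k) = 2059 - 29*k (r(p, k) = ((-10 - 48)*(k - 71))/2 = (-58*(-71 + k))/2 = (4118 - 58*k)/2 = 2059 - 29*k)
(N(43) + 2376) + r(1/K(-1*0), 220) = (43**2 + 2376) + (2059 - 29*220) = (1849 + 2376) + (2059 - 6380) = 4225 - 4321 = -96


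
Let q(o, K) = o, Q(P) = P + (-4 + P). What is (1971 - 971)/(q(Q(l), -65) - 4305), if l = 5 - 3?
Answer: -200/861 ≈ -0.23229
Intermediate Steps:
l = 2
Q(P) = -4 + 2*P
(1971 - 971)/(q(Q(l), -65) - 4305) = (1971 - 971)/((-4 + 2*2) - 4305) = 1000/((-4 + 4) - 4305) = 1000/(0 - 4305) = 1000/(-4305) = 1000*(-1/4305) = -200/861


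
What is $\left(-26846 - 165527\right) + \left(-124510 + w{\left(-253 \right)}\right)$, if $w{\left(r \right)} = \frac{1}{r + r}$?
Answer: $- \frac{160342799}{506} \approx -3.1688 \cdot 10^{5}$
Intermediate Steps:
$w{\left(r \right)} = \frac{1}{2 r}$
$\left(-26846 - 165527\right) + \left(-124510 + w{\left(-253 \right)}\right) = \left(-26846 - 165527\right) - \left(124510 - \frac{1}{2 \left(-253\right)}\right) = -192373 + \left(-124510 + \frac{1}{2} \left(- \frac{1}{253}\right)\right) = -192373 - \frac{63002061}{506} = - \frac{160342799}{506}$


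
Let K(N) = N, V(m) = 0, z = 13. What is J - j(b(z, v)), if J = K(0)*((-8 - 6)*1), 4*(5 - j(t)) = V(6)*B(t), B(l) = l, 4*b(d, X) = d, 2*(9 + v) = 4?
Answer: -5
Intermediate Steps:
v = -7 (v = -9 + (1/2)*4 = -9 + 2 = -7)
b(d, X) = d/4
j(t) = 5 (j(t) = 5 - 0*t = 5 - 1/4*0 = 5 + 0 = 5)
J = 0 (J = 0*((-8 - 6)*1) = 0*(-14*1) = 0*(-14) = 0)
J - j(b(z, v)) = 0 - 1*5 = 0 - 5 = -5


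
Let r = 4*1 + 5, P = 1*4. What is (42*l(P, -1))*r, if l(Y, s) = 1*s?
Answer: -378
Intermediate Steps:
P = 4
l(Y, s) = s
r = 9 (r = 4 + 5 = 9)
(42*l(P, -1))*r = (42*(-1))*9 = -42*9 = -378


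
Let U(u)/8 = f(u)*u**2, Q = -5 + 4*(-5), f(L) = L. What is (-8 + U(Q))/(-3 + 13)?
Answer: -62504/5 ≈ -12501.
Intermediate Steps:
Q = -25 (Q = -5 - 20 = -25)
U(u) = 8*u**3 (U(u) = 8*(u*u**2) = 8*u**3)
(-8 + U(Q))/(-3 + 13) = (-8 + 8*(-25)**3)/(-3 + 13) = (-8 + 8*(-15625))/10 = (-8 - 125000)/10 = (1/10)*(-125008) = -62504/5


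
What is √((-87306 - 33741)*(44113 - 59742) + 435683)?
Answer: √1892279246 ≈ 43500.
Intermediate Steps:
√((-87306 - 33741)*(44113 - 59742) + 435683) = √(-121047*(-15629) + 435683) = √(1891843563 + 435683) = √1892279246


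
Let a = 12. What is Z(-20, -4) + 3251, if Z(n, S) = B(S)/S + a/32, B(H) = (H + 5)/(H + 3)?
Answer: 26013/8 ≈ 3251.6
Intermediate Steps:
B(H) = (5 + H)/(3 + H)
Z(n, S) = 3/8 + (5 + S)/(S*(3 + S)) (Z(n, S) = ((5 + S)/(3 + S))/S + 12/32 = (5 + S)/(S*(3 + S)) + 12*(1/32) = (5 + S)/(S*(3 + S)) + 3/8 = 3/8 + (5 + S)/(S*(3 + S)))
Z(-20, -4) + 3251 = (1/8)*(40 + 3*(-4)**2 + 17*(-4))/(-4*(3 - 4)) + 3251 = (1/8)*(-1/4)*(40 + 3*16 - 68)/(-1) + 3251 = (1/8)*(-1/4)*(-1)*(40 + 48 - 68) + 3251 = (1/8)*(-1/4)*(-1)*20 + 3251 = 5/8 + 3251 = 26013/8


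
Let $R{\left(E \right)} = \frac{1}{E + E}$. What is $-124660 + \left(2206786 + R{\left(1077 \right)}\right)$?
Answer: $\frac{4484899405}{2154} \approx 2.0821 \cdot 10^{6}$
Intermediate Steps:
$R{\left(E \right)} = \frac{1}{2 E}$
$-124660 + \left(2206786 + R{\left(1077 \right)}\right) = -124660 + \left(2206786 + \frac{1}{2 \cdot 1077}\right) = -124660 + \left(2206786 + \frac{1}{2} \cdot \frac{1}{1077}\right) = -124660 + \left(2206786 + \frac{1}{2154}\right) = -124660 + \frac{4753417045}{2154} = \frac{4484899405}{2154}$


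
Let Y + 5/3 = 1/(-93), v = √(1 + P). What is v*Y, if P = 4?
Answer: -52*√5/31 ≈ -3.7508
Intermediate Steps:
v = √5 (v = √(1 + 4) = √5 ≈ 2.2361)
Y = -52/31 (Y = -5/3 + 1/(-93) = -5/3 - 1/93 = -52/31 ≈ -1.6774)
v*Y = √5*(-52/31) = -52*√5/31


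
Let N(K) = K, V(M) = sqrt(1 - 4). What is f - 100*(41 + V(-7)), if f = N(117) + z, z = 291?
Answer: -3692 - 100*I*sqrt(3) ≈ -3692.0 - 173.21*I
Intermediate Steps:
V(M) = I*sqrt(3) (V(M) = sqrt(-3) = I*sqrt(3))
f = 408 (f = 117 + 291 = 408)
f - 100*(41 + V(-7)) = 408 - 100*(41 + I*sqrt(3)) = 408 + (-4100 - 100*I*sqrt(3)) = -3692 - 100*I*sqrt(3)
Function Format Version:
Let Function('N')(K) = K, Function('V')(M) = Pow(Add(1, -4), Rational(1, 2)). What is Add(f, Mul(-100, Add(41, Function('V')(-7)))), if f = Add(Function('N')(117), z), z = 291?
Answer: Add(-3692, Mul(-100, I, Pow(3, Rational(1, 2)))) ≈ Add(-3692.0, Mul(-173.21, I))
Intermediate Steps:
Function('V')(M) = Mul(I, Pow(3, Rational(1, 2))) (Function('V')(M) = Pow(-3, Rational(1, 2)) = Mul(I, Pow(3, Rational(1, 2))))
f = 408 (f = Add(117, 291) = 408)
Add(f, Mul(-100, Add(41, Function('V')(-7)))) = Add(408, Mul(-100, Add(41, Mul(I, Pow(3, Rational(1, 2)))))) = Add(408, Add(-4100, Mul(-100, I, Pow(3, Rational(1, 2))))) = Add(-3692, Mul(-100, I, Pow(3, Rational(1, 2))))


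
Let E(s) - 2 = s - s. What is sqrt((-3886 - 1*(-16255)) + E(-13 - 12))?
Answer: sqrt(12371) ≈ 111.22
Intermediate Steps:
E(s) = 2 (E(s) = 2 + (s - s) = 2 + 0 = 2)
sqrt((-3886 - 1*(-16255)) + E(-13 - 12)) = sqrt((-3886 - 1*(-16255)) + 2) = sqrt((-3886 + 16255) + 2) = sqrt(12369 + 2) = sqrt(12371)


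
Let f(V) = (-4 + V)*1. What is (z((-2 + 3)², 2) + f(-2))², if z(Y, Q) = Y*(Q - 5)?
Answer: 81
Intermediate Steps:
z(Y, Q) = Y*(-5 + Q)
f(V) = -4 + V
(z((-2 + 3)², 2) + f(-2))² = ((-2 + 3)²*(-5 + 2) + (-4 - 2))² = (1²*(-3) - 6)² = (1*(-3) - 6)² = (-3 - 6)² = (-9)² = 81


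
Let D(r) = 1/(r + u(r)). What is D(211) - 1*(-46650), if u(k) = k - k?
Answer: 9843151/211 ≈ 46650.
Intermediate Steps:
u(k) = 0
D(r) = 1/r (D(r) = 1/(r + 0) = 1/r)
D(211) - 1*(-46650) = 1/211 - 1*(-46650) = 1/211 + 46650 = 9843151/211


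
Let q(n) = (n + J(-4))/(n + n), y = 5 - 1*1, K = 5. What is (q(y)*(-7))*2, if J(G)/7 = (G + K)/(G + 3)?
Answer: 21/4 ≈ 5.2500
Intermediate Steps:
J(G) = 7*(5 + G)/(3 + G) (J(G) = 7*((G + 5)/(G + 3)) = 7*((5 + G)/(3 + G)) = 7*(5 + G)/(3 + G))
y = 4 (y = 5 - 1 = 4)
q(n) = (-7 + n)/(2*n) (q(n) = (n + 7*(5 - 4)/(3 - 4))/(n + n) = (n + 7*1/(-1))/((2*n)) = (n + 7*(-1)*1)*(1/(2*n)) = (n - 7)*(1/(2*n)) = (-7 + n)*(1/(2*n)) = (-7 + n)/(2*n))
(q(y)*(-7))*2 = (((1/2)*(-7 + 4)/4)*(-7))*2 = (((1/2)*(1/4)*(-3))*(-7))*2 = -3/8*(-7)*2 = (21/8)*2 = 21/4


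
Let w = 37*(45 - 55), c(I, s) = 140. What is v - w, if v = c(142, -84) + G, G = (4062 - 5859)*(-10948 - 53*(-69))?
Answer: 13102437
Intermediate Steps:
G = 13101927 (G = -1797*(-10948 + 3657) = -1797*(-7291) = 13101927)
v = 13102067 (v = 140 + 13101927 = 13102067)
w = -370 (w = 37*(-10) = -370)
v - w = 13102067 - 1*(-370) = 13102067 + 370 = 13102437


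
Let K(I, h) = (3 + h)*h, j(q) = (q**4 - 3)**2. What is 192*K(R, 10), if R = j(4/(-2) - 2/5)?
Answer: 24960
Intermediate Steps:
j(q) = (-3 + q**4)**2
R = 355737321/390625 (R = (-3 + (4/(-2) - 2/5)**4)**2 = (-3 + (4*(-1/2) - 2*1/5)**4)**2 = (-3 + (-2 - 2/5)**4)**2 = (-3 + (-12/5)**4)**2 = (-3 + 20736/625)**2 = (18861/625)**2 = 355737321/390625 ≈ 910.69)
K(I, h) = h*(3 + h)
192*K(R, 10) = 192*(10*(3 + 10)) = 192*(10*13) = 192*130 = 24960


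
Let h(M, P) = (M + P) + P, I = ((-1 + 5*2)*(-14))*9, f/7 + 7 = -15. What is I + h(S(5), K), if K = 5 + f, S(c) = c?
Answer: -1427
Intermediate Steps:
f = -154 (f = -49 + 7*(-15) = -49 - 105 = -154)
I = -1134 (I = ((-1 + 10)*(-14))*9 = (9*(-14))*9 = -126*9 = -1134)
K = -149 (K = 5 - 154 = -149)
h(M, P) = M + 2*P
I + h(S(5), K) = -1134 + (5 + 2*(-149)) = -1134 + (5 - 298) = -1134 - 293 = -1427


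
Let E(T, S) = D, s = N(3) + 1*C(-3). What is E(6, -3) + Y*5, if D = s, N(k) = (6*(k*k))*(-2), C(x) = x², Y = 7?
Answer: -64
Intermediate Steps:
N(k) = -12*k² (N(k) = (6*k²)*(-2) = -12*k²)
s = -99 (s = -12*3² + 1*(-3)² = -12*9 + 1*9 = -108 + 9 = -99)
D = -99
E(T, S) = -99
E(6, -3) + Y*5 = -99 + 7*5 = -99 + 35 = -64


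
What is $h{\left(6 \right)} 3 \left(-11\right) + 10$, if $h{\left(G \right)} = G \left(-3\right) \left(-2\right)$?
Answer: $-1178$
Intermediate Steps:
$h{\left(G \right)} = 6 G$ ($h{\left(G \right)} = - 3 G \left(-2\right) = 6 G$)
$h{\left(6 \right)} 3 \left(-11\right) + 10 = 6 \cdot 6 \cdot 3 \left(-11\right) + 10 = 36 \cdot 3 \left(-11\right) + 10 = 108 \left(-11\right) + 10 = -1188 + 10 = -1178$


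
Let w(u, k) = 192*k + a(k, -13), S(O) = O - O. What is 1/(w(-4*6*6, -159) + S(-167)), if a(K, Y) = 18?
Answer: -1/30510 ≈ -3.2776e-5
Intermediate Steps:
S(O) = 0
w(u, k) = 18 + 192*k (w(u, k) = 192*k + 18 = 18 + 192*k)
1/(w(-4*6*6, -159) + S(-167)) = 1/((18 + 192*(-159)) + 0) = 1/((18 - 30528) + 0) = 1/(-30510 + 0) = 1/(-30510) = -1/30510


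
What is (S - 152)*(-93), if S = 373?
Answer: -20553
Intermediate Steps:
(S - 152)*(-93) = (373 - 152)*(-93) = 221*(-93) = -20553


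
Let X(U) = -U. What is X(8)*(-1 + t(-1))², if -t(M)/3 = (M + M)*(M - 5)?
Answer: -10952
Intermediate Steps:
t(M) = -6*M*(-5 + M) (t(M) = -3*(M + M)*(M - 5) = -3*2*M*(-5 + M) = -6*M*(-5 + M))
X(8)*(-1 + t(-1))² = (-1*8)*(-1 + 6*(-1)*(5 - 1*(-1)))² = -8*(-1 + 6*(-1)*(5 + 1))² = -8*(-1 + 6*(-1)*6)² = -8*(-1 - 36)² = -8*(-37)² = -8*1369 = -10952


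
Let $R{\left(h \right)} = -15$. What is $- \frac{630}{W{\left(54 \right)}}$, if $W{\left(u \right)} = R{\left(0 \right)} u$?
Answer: $\frac{7}{9} \approx 0.77778$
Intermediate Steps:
$W{\left(u \right)} = - 15 u$
$- \frac{630}{W{\left(54 \right)}} = - \frac{630}{\left(-15\right) 54} = - \frac{630}{-810} = \left(-630\right) \left(- \frac{1}{810}\right) = \frac{7}{9}$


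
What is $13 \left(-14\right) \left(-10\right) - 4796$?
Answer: $-2976$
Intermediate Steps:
$13 \left(-14\right) \left(-10\right) - 4796 = \left(-182\right) \left(-10\right) - 4796 = 1820 - 4796 = -2976$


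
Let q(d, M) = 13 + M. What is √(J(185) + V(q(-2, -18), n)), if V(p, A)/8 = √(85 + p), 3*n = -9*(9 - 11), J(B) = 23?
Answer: √(23 + 32*√5) ≈ 9.7239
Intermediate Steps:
n = 6 (n = (-9*(9 - 11))/3 = (-9*(-2))/3 = (⅓)*18 = 6)
V(p, A) = 8*√(85 + p)
√(J(185) + V(q(-2, -18), n)) = √(23 + 8*√(85 + (13 - 18))) = √(23 + 8*√(85 - 5)) = √(23 + 8*√80) = √(23 + 8*(4*√5)) = √(23 + 32*√5)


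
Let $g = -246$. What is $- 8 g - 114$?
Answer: $1854$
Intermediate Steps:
$- 8 g - 114 = \left(-8\right) \left(-246\right) - 114 = 1968 - 114 = 1854$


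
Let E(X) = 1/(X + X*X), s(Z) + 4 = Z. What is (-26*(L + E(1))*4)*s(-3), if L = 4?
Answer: 3276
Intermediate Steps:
s(Z) = -4 + Z
E(X) = 1/(X + X²)
(-26*(L + E(1))*4)*s(-3) = (-26*(4 + 1/(1*(1 + 1)))*4)*(-4 - 3) = -26*(4 + 1/2)*4*(-7) = -26*(4 + 1*(½))*4*(-7) = -26*(4 + ½)*4*(-7) = -117*4*(-7) = -26*18*(-7) = -468*(-7) = 3276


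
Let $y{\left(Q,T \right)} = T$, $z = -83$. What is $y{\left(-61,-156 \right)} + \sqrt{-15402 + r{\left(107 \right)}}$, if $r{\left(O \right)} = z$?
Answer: $-156 + i \sqrt{15485} \approx -156.0 + 124.44 i$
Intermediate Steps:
$r{\left(O \right)} = -83$
$y{\left(-61,-156 \right)} + \sqrt{-15402 + r{\left(107 \right)}} = -156 + \sqrt{-15402 - 83} = -156 + \sqrt{-15485} = -156 + i \sqrt{15485}$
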